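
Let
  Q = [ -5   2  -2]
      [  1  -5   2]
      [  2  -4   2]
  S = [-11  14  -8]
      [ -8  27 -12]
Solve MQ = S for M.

Right-multiplying both sides by Q⁻¹ gives M = SQ⁻¹.
det Q = 2, so Q⁻¹ = [[-1, 2, -3], [1, -3, 4], [3, -8, 23/2]].
M = SQ⁻¹ = [[-11, 14, -8], [-8, 27, -12]] · [[-1, 2, -3], [1, -3, 4], [3, -8, 23/2]] = [[1, 0, -3], [-1, -1, -6]].

M = [[1, 0, -3], [-1, -1, -6]]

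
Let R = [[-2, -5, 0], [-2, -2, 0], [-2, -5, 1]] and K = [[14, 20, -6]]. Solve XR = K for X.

X = [[4, -5, -6]]

Right-multiplying both sides by R⁻¹ gives X = KR⁻¹.
det R = -6; the adjugate gives R⁻¹ = [[1/3, -5/6, 0], [-1/3, 1/3, 0], [-1, 0, 1]].
X = KR⁻¹ = [[14, 20, -6]] · [[1/3, -5/6, 0], [-1/3, 1/3, 0], [-1, 0, 1]] = [[4, -5, -6]].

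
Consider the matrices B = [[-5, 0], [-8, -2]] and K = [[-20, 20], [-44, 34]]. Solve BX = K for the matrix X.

Left-multiplying both sides by B⁻¹ gives X = B⁻¹K.
det B = 10, so B⁻¹ = [[-1/5, 0], [4/5, -1/2]].
X = B⁻¹K = [[-1/5, 0], [4/5, -1/2]] · [[-20, 20], [-44, 34]] = [[4, -4], [6, -1]].

X = [[4, -4], [6, -1]]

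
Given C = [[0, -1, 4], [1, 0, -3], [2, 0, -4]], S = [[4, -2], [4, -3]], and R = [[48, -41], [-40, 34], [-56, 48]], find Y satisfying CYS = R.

Y = [[1, -2], [1, -1], [-1, 4]]

Isolating Y: multiply by C⁻¹ from the left and S⁻¹ from the right, so Y = C⁻¹RS⁻¹.
det C = 2, so C⁻¹ = [[0, -2, 3/2], [-1, -4, 2], [0, -1, 1/2]].
det S = -4, so S⁻¹ = [[3/4, -1/2], [1, -1]].
C⁻¹R = [[-4, 4], [0, 1], [12, -10]].
Y = (C⁻¹R)S⁻¹ = [[1, -2], [1, -1], [-1, 4]].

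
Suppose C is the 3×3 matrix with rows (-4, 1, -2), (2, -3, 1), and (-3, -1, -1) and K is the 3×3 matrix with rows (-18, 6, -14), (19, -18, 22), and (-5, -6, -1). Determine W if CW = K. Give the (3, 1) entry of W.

3

Since C multiplies W on the left, W = C⁻¹K.
det C = 5; the adjugate gives C⁻¹ = [[4/5, 3/5, -1], [-1/5, -2/5, 0], [-11/5, -7/5, 2]].
W = C⁻¹K = [[4/5, 3/5, -1], [-1/5, -2/5, 0], [-11/5, -7/5, 2]] · [[-18, 6, -14], [19, -18, 22], [-5, -6, -1]] = [[2, 0, 3], [-4, 6, -6], [3, 0, -2]].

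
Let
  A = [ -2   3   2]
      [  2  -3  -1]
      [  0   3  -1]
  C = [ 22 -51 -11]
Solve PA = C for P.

P = [[-6, 5, -6]]

A is on the right of P, so right-multiply by A⁻¹: P = CA⁻¹.
det A = 6; the adjugate gives A⁻¹ = [[1, 3/2, 1/2], [1/3, 1/3, 1/3], [1, 1, 0]].
P = CA⁻¹ = [[22, -51, -11]] · [[1, 3/2, 1/2], [1/3, 1/3, 1/3], [1, 1, 0]] = [[-6, 5, -6]].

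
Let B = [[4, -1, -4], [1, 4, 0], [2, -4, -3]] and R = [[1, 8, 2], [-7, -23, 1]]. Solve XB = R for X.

X = [[4, -3, -6], [-1, -5, 1]]

Since B sits to the right of X, X = RB⁻¹.
det B = -3; the adjugate gives B⁻¹ = [[4, -13/3, -16/3], [-1, 4/3, 4/3], [4, -14/3, -17/3]].
X = RB⁻¹ = [[1, 8, 2], [-7, -23, 1]] · [[4, -13/3, -16/3], [-1, 4/3, 4/3], [4, -14/3, -17/3]] = [[4, -3, -6], [-1, -5, 1]].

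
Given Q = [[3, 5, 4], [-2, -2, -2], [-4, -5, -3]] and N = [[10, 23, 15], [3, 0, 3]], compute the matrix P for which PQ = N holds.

Since Q sits to the right of P, P = NQ⁻¹.
det Q = 6, so Q⁻¹ = [[-2/3, -5/6, -1/3], [1/3, 7/6, -1/3], [1/3, -5/6, 2/3]].
P = NQ⁻¹ = [[10, 23, 15], [3, 0, 3]] · [[-2/3, -5/6, -1/3], [1/3, 7/6, -1/3], [1/3, -5/6, 2/3]] = [[6, 6, -1], [-1, -5, 1]].

P = [[6, 6, -1], [-1, -5, 1]]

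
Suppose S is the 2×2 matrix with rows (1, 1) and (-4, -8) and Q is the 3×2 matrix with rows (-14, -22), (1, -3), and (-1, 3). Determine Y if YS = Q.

Since S sits to the right of Y, Y = QS⁻¹.
det S = -4, so S⁻¹ = [[2, 1/4], [-1, -1/4]].
Y = QS⁻¹ = [[-14, -22], [1, -3], [-1, 3]] · [[2, 1/4], [-1, -1/4]] = [[-6, 2], [5, 1], [-5, -1]].

Y = [[-6, 2], [5, 1], [-5, -1]]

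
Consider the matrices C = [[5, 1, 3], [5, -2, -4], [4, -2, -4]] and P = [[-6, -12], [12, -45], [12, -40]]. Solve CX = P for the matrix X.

X = [[0, -5], [-6, 4], [0, 3]]

Since C multiplies X on the left, X = C⁻¹P.
det C = -2, so C⁻¹ = [[0, 1, -1], [-2, 16, -35/2], [1, -7, 15/2]].
X = C⁻¹P = [[0, 1, -1], [-2, 16, -35/2], [1, -7, 15/2]] · [[-6, -12], [12, -45], [12, -40]] = [[0, -5], [-6, 4], [0, 3]].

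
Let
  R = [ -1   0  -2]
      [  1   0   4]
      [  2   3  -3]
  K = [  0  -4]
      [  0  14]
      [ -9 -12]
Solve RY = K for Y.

R is on the left of Y, so left-multiply by R⁻¹: Y = R⁻¹K.
det R = 6; the adjugate gives R⁻¹ = [[-2, -1, 0], [11/6, 7/6, 1/3], [1/2, 1/2, 0]].
Y = R⁻¹K = [[-2, -1, 0], [11/6, 7/6, 1/3], [1/2, 1/2, 0]] · [[0, -4], [0, 14], [-9, -12]] = [[0, -6], [-3, 5], [0, 5]].

Y = [[0, -6], [-3, 5], [0, 5]]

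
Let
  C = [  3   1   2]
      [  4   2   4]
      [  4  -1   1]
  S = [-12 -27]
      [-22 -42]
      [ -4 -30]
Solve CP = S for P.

P = [[-1, -6], [-3, 1], [-3, -5]]

Left-multiplying both sides by C⁻¹ gives P = C⁻¹S.
det C = 6, so C⁻¹ = [[1, -1/2, 0], [2, -5/6, -2/3], [-2, 7/6, 1/3]].
P = C⁻¹S = [[1, -1/2, 0], [2, -5/6, -2/3], [-2, 7/6, 1/3]] · [[-12, -27], [-22, -42], [-4, -30]] = [[-1, -6], [-3, 1], [-3, -5]].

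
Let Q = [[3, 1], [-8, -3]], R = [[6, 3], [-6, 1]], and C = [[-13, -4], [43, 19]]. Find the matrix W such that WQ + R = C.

W = [[-1, 2], [3, -5]]

WQ = C − R = [[-19, -7], [49, 18]].
Right-multiplying both sides by Q⁻¹ gives W = (C − R)Q⁻¹.
det Q = -1, so Q⁻¹ = [[3, 1], [-8, -3]].
W = (C − R)Q⁻¹ = [[-1, 2], [3, -5]].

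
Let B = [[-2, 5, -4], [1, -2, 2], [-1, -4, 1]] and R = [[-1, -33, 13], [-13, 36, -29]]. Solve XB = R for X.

X = [[-5, -6, 5], [4, -6, -1]]

Since B sits to the right of X, X = RB⁻¹.
B has determinant -3; B⁻¹ = [[-2, -11/3, -2/3], [1, 2, 0], [2, 13/3, 1/3]].
X = RB⁻¹ = [[-1, -33, 13], [-13, 36, -29]] · [[-2, -11/3, -2/3], [1, 2, 0], [2, 13/3, 1/3]] = [[-5, -6, 5], [4, -6, -1]].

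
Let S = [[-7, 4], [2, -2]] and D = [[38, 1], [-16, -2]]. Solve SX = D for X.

X = [[-2, 1], [6, 2]]

Since S multiplies X on the left, X = S⁻¹D.
det S = 6; the adjugate gives S⁻¹ = [[-1/3, -2/3], [-1/3, -7/6]].
X = S⁻¹D = [[-1/3, -2/3], [-1/3, -7/6]] · [[38, 1], [-16, -2]] = [[-2, 1], [6, 2]].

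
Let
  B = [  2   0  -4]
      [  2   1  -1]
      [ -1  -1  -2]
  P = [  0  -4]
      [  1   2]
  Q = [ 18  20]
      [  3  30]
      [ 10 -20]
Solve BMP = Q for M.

M = [[-2, 1], [-4, -3], [-2, -4]]

M = B⁻¹QP⁻¹ (apply B⁻¹ on the left and P⁻¹ on the right).
det B = -2; the adjugate gives B⁻¹ = [[3/2, -2, -2], [-5/2, 4, 3], [1/2, -1, -1]].
P has determinant 4; P⁻¹ = [[1/2, 1], [-1/4, 0]].
B⁻¹Q = [[1, 10], [-3, 10], [-4, 0]].
M = (B⁻¹Q)P⁻¹ = [[-2, 1], [-4, -3], [-2, -4]].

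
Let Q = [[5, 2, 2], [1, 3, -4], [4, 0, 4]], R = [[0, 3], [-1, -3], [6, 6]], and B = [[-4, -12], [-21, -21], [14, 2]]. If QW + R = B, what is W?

QW = B − R = [[-4, -15], [-20, -18], [8, -4]].
Left-multiplying both sides by Q⁻¹ gives W = Q⁻¹(B − R).
det Q = -4, so Q⁻¹ = [[-3, 2, 7/2], [5, -3, -11/2], [3, -2, -13/4]].
W = Q⁻¹(B − R) = [[0, -5], [-4, 1], [2, 4]].

W = [[0, -5], [-4, 1], [2, 4]]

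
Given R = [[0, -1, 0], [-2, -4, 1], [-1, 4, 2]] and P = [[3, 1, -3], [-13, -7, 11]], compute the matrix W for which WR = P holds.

W = [[-1, -1, -1], [-1, 5, 3]]

Since R sits to the right of W, W = PR⁻¹.
det R = -3; the adjugate gives R⁻¹ = [[4, -2/3, 1/3], [-1, 0, 0], [4, -1/3, 2/3]].
W = PR⁻¹ = [[3, 1, -3], [-13, -7, 11]] · [[4, -2/3, 1/3], [-1, 0, 0], [4, -1/3, 2/3]] = [[-1, -1, -1], [-1, 5, 3]].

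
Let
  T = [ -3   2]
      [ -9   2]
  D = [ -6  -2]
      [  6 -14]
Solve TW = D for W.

Since T multiplies W on the left, W = T⁻¹D.
det T = 12; the adjugate gives T⁻¹ = [[1/6, -1/6], [3/4, -1/4]].
W = T⁻¹D = [[1/6, -1/6], [3/4, -1/4]] · [[-6, -2], [6, -14]] = [[-2, 2], [-6, 2]].

W = [[-2, 2], [-6, 2]]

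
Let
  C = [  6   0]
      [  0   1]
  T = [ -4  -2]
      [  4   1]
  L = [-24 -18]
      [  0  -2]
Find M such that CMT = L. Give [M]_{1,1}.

Isolating M: multiply by C⁻¹ from the left and T⁻¹ from the right, so M = C⁻¹LT⁻¹.
det C = 6, so C⁻¹ = [[1/6, 0], [0, 1]].
det T = 4, so T⁻¹ = [[1/4, 1/2], [-1, -1]].
C⁻¹L = [[-4, -3], [0, -2]].
M = (C⁻¹L)T⁻¹ = [[2, 1], [2, 2]].

2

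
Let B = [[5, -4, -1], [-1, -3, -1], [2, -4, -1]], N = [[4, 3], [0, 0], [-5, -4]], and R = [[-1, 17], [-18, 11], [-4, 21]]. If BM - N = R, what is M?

BM = R + N = [[3, 20], [-18, 11], [-9, 17]].
Since B multiplies M on the left, M = B⁻¹(R + N).
det B = -3, so B⁻¹ = [[1/3, 0, -1/3], [1, 1, -2], [-10/3, -4, 19/3]].
M = B⁻¹(R + N) = [[4, 1], [3, -3], [5, -3]].

M = [[4, 1], [3, -3], [5, -3]]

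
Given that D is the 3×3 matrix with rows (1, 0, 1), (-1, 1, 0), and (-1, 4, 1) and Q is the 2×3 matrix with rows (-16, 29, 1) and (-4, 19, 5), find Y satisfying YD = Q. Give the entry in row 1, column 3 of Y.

Since D sits to the right of Y, Y = QD⁻¹.
det D = -2, so D⁻¹ = [[-1/2, -2, 1/2], [-1/2, -1, 1/2], [3/2, 2, -1/2]].
Y = QD⁻¹ = [[-16, 29, 1], [-4, 19, 5]] · [[-1/2, -2, 1/2], [-1/2, -1, 1/2], [3/2, 2, -1/2]] = [[-5, 5, 6], [0, -1, 5]].

6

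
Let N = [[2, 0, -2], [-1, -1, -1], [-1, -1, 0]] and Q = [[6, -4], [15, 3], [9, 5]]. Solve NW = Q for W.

Since N multiplies W on the left, W = N⁻¹Q.
det N = -2, so N⁻¹ = [[1/2, -1, 1], [-1/2, 1, -2], [0, -1, 1]].
W = N⁻¹Q = [[1/2, -1, 1], [-1/2, 1, -2], [0, -1, 1]] · [[6, -4], [15, 3], [9, 5]] = [[-3, 0], [-6, -5], [-6, 2]].

W = [[-3, 0], [-6, -5], [-6, 2]]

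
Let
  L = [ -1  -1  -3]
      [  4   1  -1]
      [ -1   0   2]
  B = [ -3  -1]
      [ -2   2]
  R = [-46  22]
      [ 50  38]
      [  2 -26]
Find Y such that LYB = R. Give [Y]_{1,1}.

Left-multiply by L⁻¹ and right-multiply by B⁻¹: Y = L⁻¹RB⁻¹.
det L = 2; the adjugate gives L⁻¹ = [[1, 1, 2], [-7/2, -5/2, -13/2], [1/2, 1/2, 3/2]].
B has determinant -8; B⁻¹ = [[-1/4, -1/8], [-1/4, 3/8]].
L⁻¹R = [[8, 8], [23, -3], [5, -9]].
Y = (L⁻¹R)B⁻¹ = [[-4, 2], [-5, -4], [1, -4]].

-4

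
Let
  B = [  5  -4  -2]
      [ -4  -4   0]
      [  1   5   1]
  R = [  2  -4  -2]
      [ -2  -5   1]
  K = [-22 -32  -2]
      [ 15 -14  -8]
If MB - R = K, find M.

MB = K + R = [[-20, -36, -4], [13, -19, -7]].
Right-multiplying both sides by B⁻¹ gives M = (K + R)B⁻¹.
det B = -4, so B⁻¹ = [[1, 3/2, 2], [-1, -7/4, -2], [4, 29/4, 9]].
M = (K + R)B⁻¹ = [[0, 4, -4], [4, 2, 1]].

M = [[0, 4, -4], [4, 2, 1]]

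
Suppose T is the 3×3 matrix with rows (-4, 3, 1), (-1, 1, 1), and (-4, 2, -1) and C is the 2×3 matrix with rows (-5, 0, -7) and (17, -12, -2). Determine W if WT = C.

W = [[-1, -3, 3], [-5, 3, 0]]

Right-multiplying both sides by T⁻¹ gives W = CT⁻¹.
det T = -1, so T⁻¹ = [[3, -5, -2], [5, -8, -3], [-2, 4, 1]].
W = CT⁻¹ = [[-5, 0, -7], [17, -12, -2]] · [[3, -5, -2], [5, -8, -3], [-2, 4, 1]] = [[-1, -3, 3], [-5, 3, 0]].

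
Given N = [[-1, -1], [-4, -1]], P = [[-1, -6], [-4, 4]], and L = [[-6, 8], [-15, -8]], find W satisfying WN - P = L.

WN = L + P = [[-7, 2], [-19, -4]].
Right-multiplying both sides by N⁻¹ gives W = (L + P)N⁻¹.
N has determinant -3; N⁻¹ = [[1/3, -1/3], [-4/3, 1/3]].
W = (L + P)N⁻¹ = [[-5, 3], [-1, 5]].

W = [[-5, 3], [-1, 5]]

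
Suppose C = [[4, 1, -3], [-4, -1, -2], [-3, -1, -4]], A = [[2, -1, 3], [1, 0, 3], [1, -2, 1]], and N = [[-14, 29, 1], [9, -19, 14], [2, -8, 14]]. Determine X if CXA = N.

Isolating X: multiply by C⁻¹ from the left and A⁻¹ from the right, so X = C⁻¹NA⁻¹.
C has determinant -5; C⁻¹ = [[-2/5, -7/5, 1], [2, 5, -4], [-1/5, -1/5, 0]].
det A = 4; the adjugate gives A⁻¹ = [[3/2, -5/4, -3/4], [1/2, -1/4, -3/4], [-1/2, 3/4, 1/4]].
C⁻¹N = [[-5, 7, -6], [9, -5, 16], [1, -2, -3]].
X = (C⁻¹N)A⁻¹ = [[-1, 0, -3], [3, 2, 1], [2, -3, 0]].

X = [[-1, 0, -3], [3, 2, 1], [2, -3, 0]]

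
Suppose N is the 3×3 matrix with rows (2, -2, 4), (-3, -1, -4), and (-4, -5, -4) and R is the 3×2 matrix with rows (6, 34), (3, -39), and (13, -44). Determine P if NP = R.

P = [[-6, 5], [-1, 0], [4, 6]]

Since N multiplies P on the left, P = N⁻¹R.
det N = 4; the adjugate gives N⁻¹ = [[-4, -7, 3], [1, 2, -1], [11/4, 9/2, -2]].
P = N⁻¹R = [[-4, -7, 3], [1, 2, -1], [11/4, 9/2, -2]] · [[6, 34], [3, -39], [13, -44]] = [[-6, 5], [-1, 0], [4, 6]].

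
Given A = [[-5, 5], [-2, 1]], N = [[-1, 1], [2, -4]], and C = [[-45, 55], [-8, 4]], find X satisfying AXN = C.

Isolating X: multiply by A⁻¹ from the left and N⁻¹ from the right, so X = A⁻¹CN⁻¹.
det A = 5, so A⁻¹ = [[1/5, -1], [2/5, -1]].
det N = 2; the adjugate gives N⁻¹ = [[-2, -1/2], [-1, -1/2]].
A⁻¹C = [[-1, 7], [-10, 18]].
X = (A⁻¹C)N⁻¹ = [[-5, -3], [2, -4]].

X = [[-5, -3], [2, -4]]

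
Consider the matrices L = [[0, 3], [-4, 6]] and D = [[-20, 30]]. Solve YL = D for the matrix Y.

Right-multiplying both sides by L⁻¹ gives Y = DL⁻¹.
L has determinant 12; L⁻¹ = [[1/2, -1/4], [1/3, 0]].
Y = DL⁻¹ = [[-20, 30]] · [[1/2, -1/4], [1/3, 0]] = [[0, 5]].

Y = [[0, 5]]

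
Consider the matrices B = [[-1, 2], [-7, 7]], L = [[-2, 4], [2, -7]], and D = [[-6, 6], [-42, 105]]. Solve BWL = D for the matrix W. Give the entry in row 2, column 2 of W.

3

Isolating W: multiply by B⁻¹ from the left and L⁻¹ from the right, so W = B⁻¹DL⁻¹.
det B = 7; the adjugate gives B⁻¹ = [[1, -2/7], [1, -1/7]].
det L = 6, so L⁻¹ = [[-7/6, -2/3], [-1/3, -1/3]].
B⁻¹D = [[6, -24], [0, -9]].
W = (B⁻¹D)L⁻¹ = [[1, 4], [3, 3]].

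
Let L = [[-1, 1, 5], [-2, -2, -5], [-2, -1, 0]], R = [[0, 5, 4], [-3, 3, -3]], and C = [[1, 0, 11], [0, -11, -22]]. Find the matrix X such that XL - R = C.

XL = C + R = [[1, 5, 15], [-3, -8, -25]].
Right-multiplying both sides by L⁻¹ gives X = (C + R)L⁻¹.
L has determinant 5; L⁻¹ = [[-1, -1, 1], [2, 2, -3], [-2/5, -3/5, 4/5]].
X = (C + R)L⁻¹ = [[3, 0, -2], [-3, 2, 1]].

X = [[3, 0, -2], [-3, 2, 1]]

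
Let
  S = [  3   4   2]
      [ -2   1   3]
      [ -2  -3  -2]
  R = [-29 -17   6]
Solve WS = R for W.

Right-multiplying both sides by S⁻¹ gives W = RS⁻¹.
S has determinant -3; S⁻¹ = [[-7/3, -2/3, -10/3], [10/3, 2/3, 13/3], [-8/3, -1/3, -11/3]].
W = RS⁻¹ = [[-29, -17, 6]] · [[-7/3, -2/3, -10/3], [10/3, 2/3, 13/3], [-8/3, -1/3, -11/3]] = [[-5, 6, 1]].

W = [[-5, 6, 1]]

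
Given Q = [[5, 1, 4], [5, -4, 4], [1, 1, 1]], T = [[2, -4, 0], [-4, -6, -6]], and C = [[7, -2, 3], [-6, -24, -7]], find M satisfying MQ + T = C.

M = [[3, -1, -5], [-5, 4, 3]]

MQ = C − T = [[5, 2, 3], [-2, -18, -1]].
Q is on the right of M, so right-multiply by Q⁻¹: M = (C − T)Q⁻¹.
Q has determinant -5; Q⁻¹ = [[8/5, -3/5, -4], [1/5, -1/5, 0], [-9/5, 4/5, 5]].
M = (C − T)Q⁻¹ = [[3, -1, -5], [-5, 4, 3]].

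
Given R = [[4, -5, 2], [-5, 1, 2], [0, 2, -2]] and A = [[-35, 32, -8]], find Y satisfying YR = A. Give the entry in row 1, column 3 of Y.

2

R is on the right of Y, so right-multiply by R⁻¹: Y = AR⁻¹.
det R = 6; the adjugate gives R⁻¹ = [[-1, -1, -2], [-5/3, -4/3, -3], [-5/3, -4/3, -7/2]].
Y = AR⁻¹ = [[-35, 32, -8]] · [[-1, -1, -2], [-5/3, -4/3, -3], [-5/3, -4/3, -7/2]] = [[-5, 3, 2]].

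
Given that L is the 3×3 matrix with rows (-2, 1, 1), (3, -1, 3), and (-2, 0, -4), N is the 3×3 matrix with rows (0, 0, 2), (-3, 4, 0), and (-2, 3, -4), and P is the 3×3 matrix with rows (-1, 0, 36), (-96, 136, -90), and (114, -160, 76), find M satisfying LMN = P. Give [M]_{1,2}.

Left-multiply by L⁻¹ and right-multiply by N⁻¹: M = L⁻¹PN⁻¹.
det L = -4, so L⁻¹ = [[-1, -1, -1], [-3/2, -5/2, -9/4], [1/2, 1/2, 1/4]].
N has determinant -2; N⁻¹ = [[8, -3, 4], [6, -2, 3], [1/2, 0, 0]].
L⁻¹P = [[-17, 24, -22], [-15, 20, 0], [-20, 28, -8]].
M = (L⁻¹P)N⁻¹ = [[-3, 3, 4], [0, 5, 0], [4, 4, 4]].

3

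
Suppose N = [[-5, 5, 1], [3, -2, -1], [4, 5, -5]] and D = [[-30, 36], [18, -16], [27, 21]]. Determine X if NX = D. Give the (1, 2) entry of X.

-1

N is on the left of X, so left-multiply by N⁻¹: X = N⁻¹D.
det N = 3, so N⁻¹ = [[5, 10, -1], [11/3, 7, -2/3], [23/3, 15, -5/3]].
X = N⁻¹D = [[5, 10, -1], [11/3, 7, -2/3], [23/3, 15, -5/3]] · [[-30, 36], [18, -16], [27, 21]] = [[3, -1], [-2, 6], [-5, 1]].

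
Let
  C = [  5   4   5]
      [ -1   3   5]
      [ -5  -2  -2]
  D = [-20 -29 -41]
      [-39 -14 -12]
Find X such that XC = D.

Since C sits to the right of X, X = DC⁻¹.
det C = -3; the adjugate gives C⁻¹ = [[-4/3, 2/3, -5/3], [9, -5, 10], [-17/3, 10/3, -19/3]].
X = DC⁻¹ = [[-20, -29, -41], [-39, -14, -12]] · [[-4/3, 2/3, -5/3], [9, -5, 10], [-17/3, 10/3, -19/3]] = [[-2, -5, 3], [-6, 4, 1]].

X = [[-2, -5, 3], [-6, 4, 1]]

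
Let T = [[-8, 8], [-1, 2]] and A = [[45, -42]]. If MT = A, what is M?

Right-multiplying both sides by T⁻¹ gives M = AT⁻¹.
T has determinant -8; T⁻¹ = [[-1/4, 1], [-1/8, 1]].
M = AT⁻¹ = [[45, -42]] · [[-1/4, 1], [-1/8, 1]] = [[-6, 3]].

M = [[-6, 3]]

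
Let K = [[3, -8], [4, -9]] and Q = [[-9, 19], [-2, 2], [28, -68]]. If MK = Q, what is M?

Since K sits to the right of M, M = QK⁻¹.
K has determinant 5; K⁻¹ = [[-9/5, 8/5], [-4/5, 3/5]].
M = QK⁻¹ = [[-9, 19], [-2, 2], [28, -68]] · [[-9/5, 8/5], [-4/5, 3/5]] = [[1, -3], [2, -2], [4, 4]].

M = [[1, -3], [2, -2], [4, 4]]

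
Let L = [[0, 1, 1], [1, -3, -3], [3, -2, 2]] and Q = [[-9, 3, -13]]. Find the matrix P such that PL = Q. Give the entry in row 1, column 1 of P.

4

Since L sits to the right of P, P = QL⁻¹.
det L = -4; the adjugate gives L⁻¹ = [[3, 1, 0], [11/4, 3/4, -1/4], [-7/4, -3/4, 1/4]].
P = QL⁻¹ = [[-9, 3, -13]] · [[3, 1, 0], [11/4, 3/4, -1/4], [-7/4, -3/4, 1/4]] = [[4, 3, -4]].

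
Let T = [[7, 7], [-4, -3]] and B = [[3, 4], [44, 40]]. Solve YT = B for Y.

Right-multiplying both sides by T⁻¹ gives Y = BT⁻¹.
det T = 7, so T⁻¹ = [[-3/7, -1], [4/7, 1]].
Y = BT⁻¹ = [[3, 4], [44, 40]] · [[-3/7, -1], [4/7, 1]] = [[1, 1], [4, -4]].

Y = [[1, 1], [4, -4]]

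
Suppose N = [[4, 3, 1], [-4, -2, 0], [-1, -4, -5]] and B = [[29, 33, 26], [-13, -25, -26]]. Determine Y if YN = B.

Y = [[1, -5, -5], [-1, 1, 5]]

Since N sits to the right of Y, Y = BN⁻¹.
N has determinant -6; N⁻¹ = [[-5/3, -11/6, -1/3], [10/3, 19/6, 2/3], [-7/3, -13/6, -2/3]].
Y = BN⁻¹ = [[29, 33, 26], [-13, -25, -26]] · [[-5/3, -11/6, -1/3], [10/3, 19/6, 2/3], [-7/3, -13/6, -2/3]] = [[1, -5, -5], [-1, 1, 5]].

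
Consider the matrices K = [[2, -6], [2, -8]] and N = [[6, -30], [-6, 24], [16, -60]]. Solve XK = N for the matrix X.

X = [[-3, 6], [0, -3], [2, 6]]

Since K sits to the right of X, X = NK⁻¹.
det K = -4, so K⁻¹ = [[2, -3/2], [1/2, -1/2]].
X = NK⁻¹ = [[6, -30], [-6, 24], [16, -60]] · [[2, -3/2], [1/2, -1/2]] = [[-3, 6], [0, -3], [2, 6]].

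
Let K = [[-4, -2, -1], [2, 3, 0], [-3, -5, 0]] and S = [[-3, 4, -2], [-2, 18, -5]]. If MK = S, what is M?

M = [[2, 1, -1], [5, 6, -2]]

Since K sits to the right of M, M = SK⁻¹.
det K = 1, so K⁻¹ = [[0, 5, 3], [0, -3, -2], [-1, -14, -8]].
M = SK⁻¹ = [[-3, 4, -2], [-2, 18, -5]] · [[0, 5, 3], [0, -3, -2], [-1, -14, -8]] = [[2, 1, -1], [5, 6, -2]].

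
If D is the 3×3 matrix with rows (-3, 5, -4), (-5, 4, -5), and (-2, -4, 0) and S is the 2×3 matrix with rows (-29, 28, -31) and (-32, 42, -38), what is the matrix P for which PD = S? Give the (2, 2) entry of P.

6

Right-multiplying both sides by D⁻¹ gives P = SD⁻¹.
det D = -2, so D⁻¹ = [[10, -8, 9/2], [-5, 4, -5/2], [-14, 11, -13/2]].
P = SD⁻¹ = [[-29, 28, -31], [-32, 42, -38]] · [[10, -8, 9/2], [-5, 4, -5/2], [-14, 11, -13/2]] = [[4, 3, 1], [2, 6, -2]].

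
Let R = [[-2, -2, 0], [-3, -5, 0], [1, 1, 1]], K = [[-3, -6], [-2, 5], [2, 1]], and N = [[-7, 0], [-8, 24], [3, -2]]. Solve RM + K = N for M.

M = [[2, 2], [0, -5], [-1, 0]]

RM = N − K = [[-4, 6], [-6, 19], [1, -3]].
R is on the left of M, so left-multiply by R⁻¹: M = R⁻¹(N − K).
det R = 4, so R⁻¹ = [[-5/4, 1/2, 0], [3/4, -1/2, 0], [1/2, 0, 1]].
M = R⁻¹(N − K) = [[2, 2], [0, -5], [-1, 0]].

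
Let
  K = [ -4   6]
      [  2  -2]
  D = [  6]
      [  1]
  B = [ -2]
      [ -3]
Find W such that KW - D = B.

W = [[-1], [0]]

KW = B + D = [[4], [-2]].
Since K multiplies W on the left, W = K⁻¹(B + D).
K has determinant -4; K⁻¹ = [[1/2, 3/2], [1/2, 1]].
W = K⁻¹(B + D) = [[-1], [0]].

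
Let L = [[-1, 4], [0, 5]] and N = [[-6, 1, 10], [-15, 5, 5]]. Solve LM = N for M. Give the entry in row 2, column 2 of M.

1

L is on the left of M, so left-multiply by L⁻¹: M = L⁻¹N.
L has determinant -5; L⁻¹ = [[-1, 4/5], [0, 1/5]].
M = L⁻¹N = [[-1, 4/5], [0, 1/5]] · [[-6, 1, 10], [-15, 5, 5]] = [[-6, 3, -6], [-3, 1, 1]].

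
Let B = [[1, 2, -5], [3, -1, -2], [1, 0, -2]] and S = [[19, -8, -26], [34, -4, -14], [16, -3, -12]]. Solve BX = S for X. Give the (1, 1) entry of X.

6

Since B multiplies X on the left, X = B⁻¹S.
det B = 5, so B⁻¹ = [[2/5, 4/5, -9/5], [4/5, 3/5, -13/5], [1/5, 2/5, -7/5]].
X = B⁻¹S = [[2/5, 4/5, -9/5], [4/5, 3/5, -13/5], [1/5, 2/5, -7/5]] · [[19, -8, -26], [34, -4, -14], [16, -3, -12]] = [[6, -1, 0], [-6, -1, 2], [-5, 1, 6]].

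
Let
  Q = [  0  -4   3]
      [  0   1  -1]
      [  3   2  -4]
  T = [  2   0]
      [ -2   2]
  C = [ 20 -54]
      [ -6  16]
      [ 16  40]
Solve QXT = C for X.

X = [[4, -2], [2, 3], [-3, -5]]

Isolating X: multiply by Q⁻¹ from the left and T⁻¹ from the right, so X = Q⁻¹CT⁻¹.
det Q = 3; the adjugate gives Q⁻¹ = [[-2/3, -10/3, 1/3], [-1, -3, 0], [-1, -4, 0]].
det T = 4, so T⁻¹ = [[1/2, 0], [1/2, 1/2]].
Q⁻¹C = [[12, -4], [-2, 6], [4, -10]].
X = (Q⁻¹C)T⁻¹ = [[4, -2], [2, 3], [-3, -5]].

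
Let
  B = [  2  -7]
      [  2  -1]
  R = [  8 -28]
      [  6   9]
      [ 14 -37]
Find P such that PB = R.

Right-multiplying both sides by B⁻¹ gives P = RB⁻¹.
B has determinant 12; B⁻¹ = [[-1/12, 7/12], [-1/6, 1/6]].
P = RB⁻¹ = [[8, -28], [6, 9], [14, -37]] · [[-1/12, 7/12], [-1/6, 1/6]] = [[4, 0], [-2, 5], [5, 2]].

P = [[4, 0], [-2, 5], [5, 2]]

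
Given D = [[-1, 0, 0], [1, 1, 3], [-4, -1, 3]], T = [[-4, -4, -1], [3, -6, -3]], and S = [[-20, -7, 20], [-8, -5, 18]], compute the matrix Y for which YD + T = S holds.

Y = [[-2, 2, 5], [3, 4, 3]]

YD = S − T = [[-16, -3, 21], [-11, 1, 21]].
Since D sits to the right of Y, Y = (S − T)D⁻¹.
det D = -6; the adjugate gives D⁻¹ = [[-1, 0, 0], [5/2, 1/2, -1/2], [-1/2, 1/6, 1/6]].
Y = (S − T)D⁻¹ = [[-2, 2, 5], [3, 4, 3]].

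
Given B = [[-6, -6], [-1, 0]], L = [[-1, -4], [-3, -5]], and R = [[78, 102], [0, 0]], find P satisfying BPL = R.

P = [[0, 0], [-2, 5]]

Left-multiply by B⁻¹ and right-multiply by L⁻¹: P = B⁻¹RL⁻¹.
B has determinant -6; B⁻¹ = [[0, -1], [-1/6, 1]].
L has determinant -7; L⁻¹ = [[5/7, -4/7], [-3/7, 1/7]].
B⁻¹R = [[0, 0], [-13, -17]].
P = (B⁻¹R)L⁻¹ = [[0, 0], [-2, 5]].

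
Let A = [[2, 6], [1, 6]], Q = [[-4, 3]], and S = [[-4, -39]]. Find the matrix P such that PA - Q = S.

PA = S + Q = [[-8, -36]].
A is on the right of P, so right-multiply by A⁻¹: P = (S + Q)A⁻¹.
A has determinant 6; A⁻¹ = [[1, -1], [-1/6, 1/3]].
P = (S + Q)A⁻¹ = [[-2, -4]].

P = [[-2, -4]]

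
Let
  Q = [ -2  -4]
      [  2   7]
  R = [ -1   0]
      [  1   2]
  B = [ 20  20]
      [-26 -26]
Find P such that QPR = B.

P = [[3, -3], [1, -1]]

P = Q⁻¹BR⁻¹ (apply Q⁻¹ on the left and R⁻¹ on the right).
Q has determinant -6; Q⁻¹ = [[-7/6, -2/3], [1/3, 1/3]].
det R = -2, so R⁻¹ = [[-1, 0], [1/2, 1/2]].
Q⁻¹B = [[-6, -6], [-2, -2]].
P = (Q⁻¹B)R⁻¹ = [[3, -3], [1, -1]].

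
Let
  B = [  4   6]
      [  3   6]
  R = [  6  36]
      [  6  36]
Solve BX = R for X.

Left-multiplying both sides by B⁻¹ gives X = B⁻¹R.
B has determinant 6; B⁻¹ = [[1, -1], [-1/2, 2/3]].
X = B⁻¹R = [[1, -1], [-1/2, 2/3]] · [[6, 36], [6, 36]] = [[0, 0], [1, 6]].

X = [[0, 0], [1, 6]]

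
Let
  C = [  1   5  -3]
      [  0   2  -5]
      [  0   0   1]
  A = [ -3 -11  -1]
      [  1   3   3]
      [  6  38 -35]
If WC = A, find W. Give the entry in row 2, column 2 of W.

Right-multiplying both sides by C⁻¹ gives W = AC⁻¹.
det C = 2; the adjugate gives C⁻¹ = [[1, -5/2, -19/2], [0, 1/2, 5/2], [0, 0, 1]].
W = AC⁻¹ = [[-3, -11, -1], [1, 3, 3], [6, 38, -35]] · [[1, -5/2, -19/2], [0, 1/2, 5/2], [0, 0, 1]] = [[-3, 2, 0], [1, -1, 1], [6, 4, 3]].

-1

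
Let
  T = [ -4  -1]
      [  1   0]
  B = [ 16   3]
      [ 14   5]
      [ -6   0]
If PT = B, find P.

P = [[-3, 4], [-5, -6], [0, -6]]

Since T sits to the right of P, P = BT⁻¹.
T has determinant 1; T⁻¹ = [[0, 1], [-1, -4]].
P = BT⁻¹ = [[16, 3], [14, 5], [-6, 0]] · [[0, 1], [-1, -4]] = [[-3, 4], [-5, -6], [0, -6]].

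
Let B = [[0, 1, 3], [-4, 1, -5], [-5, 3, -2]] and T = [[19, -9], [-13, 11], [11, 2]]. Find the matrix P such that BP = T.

Left-multiplying both sides by B⁻¹ gives P = B⁻¹T.
B has determinant -4; B⁻¹ = [[-13/4, -11/4, 2], [-17/4, -15/4, 3], [7/4, 5/4, -1]].
P = B⁻¹T = [[-13/4, -11/4, 2], [-17/4, -15/4, 3], [7/4, 5/4, -1]] · [[19, -9], [-13, 11], [11, 2]] = [[-4, 3], [1, 3], [6, -4]].

P = [[-4, 3], [1, 3], [6, -4]]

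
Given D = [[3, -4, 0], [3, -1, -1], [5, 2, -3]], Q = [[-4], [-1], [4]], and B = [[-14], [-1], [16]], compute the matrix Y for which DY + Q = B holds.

DY = B − Q = [[-10], [0], [12]].
D is on the left of Y, so left-multiply by D⁻¹: Y = D⁻¹(B − Q).
det D = -1; the adjugate gives D⁻¹ = [[-5, 12, -4], [-4, 9, -3], [-11, 26, -9]].
Y = D⁻¹(B − Q) = [[2], [4], [2]].

Y = [[2], [4], [2]]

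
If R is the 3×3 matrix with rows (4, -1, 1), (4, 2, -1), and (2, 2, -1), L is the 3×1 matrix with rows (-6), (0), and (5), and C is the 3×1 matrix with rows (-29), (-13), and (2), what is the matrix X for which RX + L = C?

RX = C − L = [[-23], [-13], [-3]].
R is on the left of X, so left-multiply by R⁻¹: X = R⁻¹(C − L).
det R = 2; the adjugate gives R⁻¹ = [[0, 1/2, -1/2], [1, -3, 4], [2, -5, 6]].
X = R⁻¹(C − L) = [[-5], [4], [1]].

X = [[-5], [4], [1]]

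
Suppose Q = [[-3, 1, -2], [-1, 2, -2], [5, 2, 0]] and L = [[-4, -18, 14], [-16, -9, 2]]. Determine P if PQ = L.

Since Q sits to the right of P, P = LQ⁻¹.
Q has determinant 2; Q⁻¹ = [[2, -2, 1], [-5, 5, -2], [-6, 11/2, -5/2]].
P = LQ⁻¹ = [[-4, -18, 14], [-16, -9, 2]] · [[2, -2, 1], [-5, 5, -2], [-6, 11/2, -5/2]] = [[-2, -5, -3], [1, -2, -3]].

P = [[-2, -5, -3], [1, -2, -3]]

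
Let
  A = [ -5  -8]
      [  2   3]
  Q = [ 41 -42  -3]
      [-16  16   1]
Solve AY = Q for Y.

Y = [[-5, 2, -1], [-2, 4, 1]]

Left-multiplying both sides by A⁻¹ gives Y = A⁻¹Q.
det A = 1; the adjugate gives A⁻¹ = [[3, 8], [-2, -5]].
Y = A⁻¹Q = [[3, 8], [-2, -5]] · [[41, -42, -3], [-16, 16, 1]] = [[-5, 2, -1], [-2, 4, 1]].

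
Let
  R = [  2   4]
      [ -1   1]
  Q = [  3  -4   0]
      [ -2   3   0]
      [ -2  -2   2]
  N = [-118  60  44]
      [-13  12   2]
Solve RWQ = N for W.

Left-multiply by R⁻¹ and right-multiply by Q⁻¹: W = R⁻¹NQ⁻¹.
det R = 6, so R⁻¹ = [[1/6, -2/3], [1/6, 1/3]].
det Q = 2, so Q⁻¹ = [[3, 4, 0], [2, 3, 0], [5, 7, 1/2]].
R⁻¹N = [[-11, 2, 6], [-24, 14, 8]].
W = (R⁻¹N)Q⁻¹ = [[1, 4, 3], [-4, 2, 4]].

W = [[1, 4, 3], [-4, 2, 4]]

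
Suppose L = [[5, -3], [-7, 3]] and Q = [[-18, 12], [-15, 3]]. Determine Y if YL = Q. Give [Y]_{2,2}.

Since L sits to the right of Y, Y = QL⁻¹.
det L = -6, so L⁻¹ = [[-1/2, -1/2], [-7/6, -5/6]].
Y = QL⁻¹ = [[-18, 12], [-15, 3]] · [[-1/2, -1/2], [-7/6, -5/6]] = [[-5, -1], [4, 5]].

5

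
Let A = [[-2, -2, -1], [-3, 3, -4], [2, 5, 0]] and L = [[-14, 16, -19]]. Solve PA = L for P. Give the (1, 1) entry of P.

Since A sits to the right of P, P = LA⁻¹.
det A = -3, so A⁻¹ = [[-20/3, 5/3, -11/3], [8/3, -2/3, 5/3], [7, -2, 4]].
P = LA⁻¹ = [[-14, 16, -19]] · [[-20/3, 5/3, -11/3], [8/3, -2/3, 5/3], [7, -2, 4]] = [[3, 4, 2]].

3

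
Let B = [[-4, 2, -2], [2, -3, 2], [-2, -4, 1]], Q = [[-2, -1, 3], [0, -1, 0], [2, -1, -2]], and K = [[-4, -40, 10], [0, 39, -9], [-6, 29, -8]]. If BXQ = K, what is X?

Isolating X: multiply by B⁻¹ from the left and Q⁻¹ from the right, so X = B⁻¹KQ⁻¹.
B has determinant -4; B⁻¹ = [[-5/4, -3/2, 1/2], [3/2, 2, -1], [7/2, 5, -2]].
Q has determinant 2; Q⁻¹ = [[1, -5/2, 3/2], [0, -1, 0], [1, -2, 1]].
B⁻¹K = [[2, 6, -3], [0, -11, 5], [-2, -3, 6]].
X = (B⁻¹K)Q⁻¹ = [[-1, -5, 0], [5, 1, 5], [4, -4, 3]].

X = [[-1, -5, 0], [5, 1, 5], [4, -4, 3]]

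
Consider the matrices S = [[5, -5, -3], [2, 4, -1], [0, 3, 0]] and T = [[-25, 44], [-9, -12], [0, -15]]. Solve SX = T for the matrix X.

Since S multiplies X on the left, X = S⁻¹T.
S has determinant -3; S⁻¹ = [[-1, 3, -17/3], [0, 0, 1/3], [-2, 5, -10]].
X = S⁻¹T = [[-1, 3, -17/3], [0, 0, 1/3], [-2, 5, -10]] · [[-25, 44], [-9, -12], [0, -15]] = [[-2, 5], [0, -5], [5, 2]].

X = [[-2, 5], [0, -5], [5, 2]]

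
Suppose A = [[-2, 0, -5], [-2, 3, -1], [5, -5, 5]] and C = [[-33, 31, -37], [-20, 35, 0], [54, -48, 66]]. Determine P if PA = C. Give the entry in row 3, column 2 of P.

Since A sits to the right of P, P = CA⁻¹.
det A = 5; the adjugate gives A⁻¹ = [[2, 5, 3], [1, 3, 8/5], [-1, -2, -6/5]].
P = CA⁻¹ = [[-33, 31, -37], [-20, 35, 0], [54, -48, 66]] · [[2, 5, 3], [1, 3, 8/5], [-1, -2, -6/5]] = [[2, 2, -5], [-5, 5, -4], [-6, -6, 6]].

-6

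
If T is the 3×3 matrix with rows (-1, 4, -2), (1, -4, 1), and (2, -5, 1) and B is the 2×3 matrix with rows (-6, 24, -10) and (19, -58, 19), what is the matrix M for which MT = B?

M = [[4, -2, 0], [-6, 1, 6]]

T is on the right of M, so right-multiply by T⁻¹: M = BT⁻¹.
det T = -3, so T⁻¹ = [[-1/3, -2, 4/3], [-1/3, -1, 1/3], [-1, -1, 0]].
M = BT⁻¹ = [[-6, 24, -10], [19, -58, 19]] · [[-1/3, -2, 4/3], [-1/3, -1, 1/3], [-1, -1, 0]] = [[4, -2, 0], [-6, 1, 6]].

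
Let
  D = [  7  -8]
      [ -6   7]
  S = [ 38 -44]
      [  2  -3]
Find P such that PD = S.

P = [[2, -4], [-4, -5]]

D is on the right of P, so right-multiply by D⁻¹: P = SD⁻¹.
D has determinant 1; D⁻¹ = [[7, 8], [6, 7]].
P = SD⁻¹ = [[38, -44], [2, -3]] · [[7, 8], [6, 7]] = [[2, -4], [-4, -5]].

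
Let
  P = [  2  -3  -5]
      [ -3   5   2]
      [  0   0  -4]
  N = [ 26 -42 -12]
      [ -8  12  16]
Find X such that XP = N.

X = [[4, -6, -5], [-4, 0, 1]]

Since P sits to the right of X, X = NP⁻¹.
P has determinant -4; P⁻¹ = [[5, 3, -19/4], [3, 2, -11/4], [0, 0, -1/4]].
X = NP⁻¹ = [[26, -42, -12], [-8, 12, 16]] · [[5, 3, -19/4], [3, 2, -11/4], [0, 0, -1/4]] = [[4, -6, -5], [-4, 0, 1]].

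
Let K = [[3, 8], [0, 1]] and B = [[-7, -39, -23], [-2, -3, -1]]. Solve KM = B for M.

Left-multiplying both sides by K⁻¹ gives M = K⁻¹B.
det K = 3; the adjugate gives K⁻¹ = [[1/3, -8/3], [0, 1]].
M = K⁻¹B = [[1/3, -8/3], [0, 1]] · [[-7, -39, -23], [-2, -3, -1]] = [[3, -5, -5], [-2, -3, -1]].

M = [[3, -5, -5], [-2, -3, -1]]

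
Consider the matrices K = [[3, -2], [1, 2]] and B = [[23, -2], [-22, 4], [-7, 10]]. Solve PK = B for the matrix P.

K is on the right of P, so right-multiply by K⁻¹: P = BK⁻¹.
det K = 8; the adjugate gives K⁻¹ = [[1/4, 1/4], [-1/8, 3/8]].
P = BK⁻¹ = [[23, -2], [-22, 4], [-7, 10]] · [[1/4, 1/4], [-1/8, 3/8]] = [[6, 5], [-6, -4], [-3, 2]].

P = [[6, 5], [-6, -4], [-3, 2]]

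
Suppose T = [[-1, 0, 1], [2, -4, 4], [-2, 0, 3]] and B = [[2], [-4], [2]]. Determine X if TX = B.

X = [[-4], [-3], [-2]]

Left-multiplying both sides by T⁻¹ gives X = T⁻¹B.
T has determinant 4; T⁻¹ = [[-3, 0, 1], [-7/2, -1/4, 3/2], [-2, 0, 1]].
X = T⁻¹B = [[-3, 0, 1], [-7/2, -1/4, 3/2], [-2, 0, 1]] · [[2], [-4], [2]] = [[-4], [-3], [-2]].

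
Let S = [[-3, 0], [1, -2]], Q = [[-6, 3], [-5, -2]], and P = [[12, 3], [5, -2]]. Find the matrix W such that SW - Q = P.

W = [[-2, -2], [-1, 1]]

SW = P + Q = [[6, 6], [0, -4]].
Since S multiplies W on the left, W = S⁻¹(P + Q).
det S = 6; the adjugate gives S⁻¹ = [[-1/3, 0], [-1/6, -1/2]].
W = S⁻¹(P + Q) = [[-2, -2], [-1, 1]].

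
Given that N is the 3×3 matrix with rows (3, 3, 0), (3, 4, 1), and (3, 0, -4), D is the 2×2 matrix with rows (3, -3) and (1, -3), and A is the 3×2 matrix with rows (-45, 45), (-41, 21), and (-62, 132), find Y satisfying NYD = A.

Y = [[-3, -5], [-2, 5], [0, 5]]

Isolating Y: multiply by N⁻¹ from the left and D⁻¹ from the right, so Y = N⁻¹AD⁻¹.
det N = -3, so N⁻¹ = [[16/3, -4, -1], [-5, 4, 1], [4, -3, -1]].
det D = -6, so D⁻¹ = [[1/2, -1/2], [1/6, -1/2]].
N⁻¹A = [[-14, 24], [-1, -9], [5, -15]].
Y = (N⁻¹A)D⁻¹ = [[-3, -5], [-2, 5], [0, 5]].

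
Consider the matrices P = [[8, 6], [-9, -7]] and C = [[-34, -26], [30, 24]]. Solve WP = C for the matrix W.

W = [[-2, 2], [-3, -6]]

Since P sits to the right of W, W = CP⁻¹.
det P = -2, so P⁻¹ = [[7/2, 3], [-9/2, -4]].
W = CP⁻¹ = [[-34, -26], [30, 24]] · [[7/2, 3], [-9/2, -4]] = [[-2, 2], [-3, -6]].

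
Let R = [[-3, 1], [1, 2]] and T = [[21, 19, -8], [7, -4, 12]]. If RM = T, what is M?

Left-multiplying both sides by R⁻¹ gives M = R⁻¹T.
det R = -7, so R⁻¹ = [[-2/7, 1/7], [1/7, 3/7]].
M = R⁻¹T = [[-2/7, 1/7], [1/7, 3/7]] · [[21, 19, -8], [7, -4, 12]] = [[-5, -6, 4], [6, 1, 4]].

M = [[-5, -6, 4], [6, 1, 4]]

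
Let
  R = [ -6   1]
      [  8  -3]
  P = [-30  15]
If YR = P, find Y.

Y = [[-3, -6]]

Right-multiplying both sides by R⁻¹ gives Y = PR⁻¹.
det R = 10, so R⁻¹ = [[-3/10, -1/10], [-4/5, -3/5]].
Y = PR⁻¹ = [[-30, 15]] · [[-3/10, -1/10], [-4/5, -3/5]] = [[-3, -6]].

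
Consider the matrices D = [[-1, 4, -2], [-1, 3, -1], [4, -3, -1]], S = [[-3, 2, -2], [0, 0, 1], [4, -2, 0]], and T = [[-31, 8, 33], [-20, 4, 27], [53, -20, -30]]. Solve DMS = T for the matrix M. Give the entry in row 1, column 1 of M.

Left-multiply by D⁻¹ and right-multiply by S⁻¹: M = D⁻¹TS⁻¹.
det D = 4, so D⁻¹ = [[-3/2, 5/2, 1/2], [-5/4, 9/4, 1/4], [-9/4, 13/4, 1/4]].
S has determinant 2; S⁻¹ = [[1, 2, 1], [2, 4, 3/2], [0, 1, 0]].
D⁻¹T = [[23, -12, 3], [7, -6, 12], [18, -10, 6]].
M = (D⁻¹T)S⁻¹ = [[-1, 1, 5], [-5, 2, -2], [-2, 2, 3]].

-1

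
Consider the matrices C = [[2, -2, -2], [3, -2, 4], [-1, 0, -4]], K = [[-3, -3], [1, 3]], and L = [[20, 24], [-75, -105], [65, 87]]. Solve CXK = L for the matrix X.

X = C⁻¹LK⁻¹ (apply C⁻¹ on the left and K⁻¹ on the right).
C has determinant 4; C⁻¹ = [[2, -2, -3], [2, -5/2, -7/2], [-1/2, 1/2, 1/2]].
K has determinant -6; K⁻¹ = [[-1/2, -1/2], [1/6, 1/2]].
C⁻¹L = [[-5, -3], [0, 6], [-15, -21]].
X = (C⁻¹L)K⁻¹ = [[2, 1], [1, 3], [4, -3]].

X = [[2, 1], [1, 3], [4, -3]]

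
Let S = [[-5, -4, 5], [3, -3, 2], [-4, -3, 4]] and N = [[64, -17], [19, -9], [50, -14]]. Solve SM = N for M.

Left-multiplying both sides by S⁻¹ gives M = S⁻¹N.
det S = 5; the adjugate gives S⁻¹ = [[-6/5, 1/5, 7/5], [-4, 0, 5], [-21/5, 1/5, 27/5]].
M = S⁻¹N = [[-6/5, 1/5, 7/5], [-4, 0, 5], [-21/5, 1/5, 27/5]] · [[64, -17], [19, -9], [50, -14]] = [[-3, -1], [-6, -2], [5, -6]].

M = [[-3, -1], [-6, -2], [5, -6]]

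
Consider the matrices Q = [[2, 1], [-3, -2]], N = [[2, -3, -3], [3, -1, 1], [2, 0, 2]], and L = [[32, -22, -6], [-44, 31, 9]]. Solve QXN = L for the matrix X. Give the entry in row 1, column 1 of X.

3

Left-multiply by Q⁻¹ and right-multiply by N⁻¹: X = Q⁻¹LN⁻¹.
det Q = -1; the adjugate gives Q⁻¹ = [[2, 1], [-3, -2]].
N has determinant 2; N⁻¹ = [[-1, 3, -3], [-2, 5, -11/2], [1, -3, 7/2]].
Q⁻¹L = [[20, -13, -3], [-8, 4, 0]].
X = (Q⁻¹L)N⁻¹ = [[3, 4, 1], [0, -4, 2]].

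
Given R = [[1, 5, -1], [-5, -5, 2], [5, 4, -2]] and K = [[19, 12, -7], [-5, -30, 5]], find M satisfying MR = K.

M = [[-1, -1, 3], [-5, 5, 5]]

R is on the right of M, so right-multiply by R⁻¹: M = KR⁻¹.
det R = -3; the adjugate gives R⁻¹ = [[-2/3, -2, -5/3], [0, -1, -1], [-5/3, -7, -20/3]].
M = KR⁻¹ = [[19, 12, -7], [-5, -30, 5]] · [[-2/3, -2, -5/3], [0, -1, -1], [-5/3, -7, -20/3]] = [[-1, -1, 3], [-5, 5, 5]].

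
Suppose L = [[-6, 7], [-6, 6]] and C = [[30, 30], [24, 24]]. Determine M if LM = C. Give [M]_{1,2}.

L is on the left of M, so left-multiply by L⁻¹: M = L⁻¹C.
L has determinant 6; L⁻¹ = [[1, -7/6], [1, -1]].
M = L⁻¹C = [[1, -7/6], [1, -1]] · [[30, 30], [24, 24]] = [[2, 2], [6, 6]].

2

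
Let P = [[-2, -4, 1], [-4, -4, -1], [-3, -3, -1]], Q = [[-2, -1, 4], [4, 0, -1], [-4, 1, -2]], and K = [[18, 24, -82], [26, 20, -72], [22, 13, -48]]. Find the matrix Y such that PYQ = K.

Left-multiply by P⁻¹ and right-multiply by Q⁻¹: Y = P⁻¹KQ⁻¹.
det P = 2, so P⁻¹ = [[1/2, -7/2, 4], [-1/2, 5/2, -3], [0, 3, -4]].
det Q = 2; the adjugate gives Q⁻¹ = [[1/2, 1, 1/2], [6, 10, 7], [2, 3, 2]].
P⁻¹K = [[6, -6, 19], [-10, -1, 5], [-10, 8, -24]].
Y = (P⁻¹K)Q⁻¹ = [[5, 3, -1], [-1, -5, -2], [-5, -2, 3]].

Y = [[5, 3, -1], [-1, -5, -2], [-5, -2, 3]]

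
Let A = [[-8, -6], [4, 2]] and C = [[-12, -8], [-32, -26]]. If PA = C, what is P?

P = [[1, -1], [5, 2]]

Since A sits to the right of P, P = CA⁻¹.
det A = 8, so A⁻¹ = [[1/4, 3/4], [-1/2, -1]].
P = CA⁻¹ = [[-12, -8], [-32, -26]] · [[1/4, 3/4], [-1/2, -1]] = [[1, -1], [5, 2]].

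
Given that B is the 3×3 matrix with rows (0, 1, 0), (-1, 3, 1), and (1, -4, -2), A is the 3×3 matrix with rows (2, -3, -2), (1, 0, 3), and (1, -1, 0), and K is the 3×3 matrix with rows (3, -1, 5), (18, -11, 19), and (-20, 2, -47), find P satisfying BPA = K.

P = [[-5, 3, -3], [-1, 1, 4], [-4, 5, 2]]

Left-multiply by B⁻¹ and right-multiply by A⁻¹: P = B⁻¹KA⁻¹.
B has determinant -1; B⁻¹ = [[2, -2, -1], [1, 0, 0], [-1, -1, -1]].
det A = -1, so A⁻¹ = [[-3, -2, 9], [-3, -2, 8], [1, 1, -3]].
B⁻¹K = [[-10, 18, 19], [3, -1, 5], [-1, 10, 23]].
P = (B⁻¹K)A⁻¹ = [[-5, 3, -3], [-1, 1, 4], [-4, 5, 2]].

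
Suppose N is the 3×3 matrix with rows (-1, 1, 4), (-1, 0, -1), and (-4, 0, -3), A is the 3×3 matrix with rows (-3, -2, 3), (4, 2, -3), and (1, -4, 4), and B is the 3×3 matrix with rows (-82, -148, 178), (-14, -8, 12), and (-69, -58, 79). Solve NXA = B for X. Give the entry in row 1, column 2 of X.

4

X = N⁻¹BA⁻¹ (apply N⁻¹ on the left and A⁻¹ on the right).
det N = 1; the adjugate gives N⁻¹ = [[0, 3, -1], [1, 19, -5], [0, -4, 1]].
A has determinant -4; A⁻¹ = [[1, 1, 0], [19/4, 15/4, -3/4], [9/2, 7/2, -1/2]].
N⁻¹B = [[27, 34, -43], [-3, -10, 11], [-13, -26, 31]].
X = (N⁻¹B)A⁻¹ = [[-5, 4, -4], [-1, -2, 2], [3, -2, 4]].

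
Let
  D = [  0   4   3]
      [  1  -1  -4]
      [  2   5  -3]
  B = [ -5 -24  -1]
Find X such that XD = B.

Right-multiplying both sides by D⁻¹ gives X = BD⁻¹.
det D = 1, so D⁻¹ = [[23, 27, -13], [-5, -6, 3], [7, 8, -4]].
X = BD⁻¹ = [[-5, -24, -1]] · [[23, 27, -13], [-5, -6, 3], [7, 8, -4]] = [[-2, 1, -3]].

X = [[-2, 1, -3]]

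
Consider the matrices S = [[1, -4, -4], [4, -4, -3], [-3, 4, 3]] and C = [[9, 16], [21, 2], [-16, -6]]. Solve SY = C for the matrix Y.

Y = [[5, -4], [2, -3], [-3, -2]]

Left-multiplying both sides by S⁻¹ gives Y = S⁻¹C.
S has determinant -4; S⁻¹ = [[0, 1, 1], [3/4, 9/4, 13/4], [-1, -2, -3]].
Y = S⁻¹C = [[0, 1, 1], [3/4, 9/4, 13/4], [-1, -2, -3]] · [[9, 16], [21, 2], [-16, -6]] = [[5, -4], [2, -3], [-3, -2]].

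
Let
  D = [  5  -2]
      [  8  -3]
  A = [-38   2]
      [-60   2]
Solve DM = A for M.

Left-multiplying both sides by D⁻¹ gives M = D⁻¹A.
D has determinant 1; D⁻¹ = [[-3, 2], [-8, 5]].
M = D⁻¹A = [[-3, 2], [-8, 5]] · [[-38, 2], [-60, 2]] = [[-6, -2], [4, -6]].

M = [[-6, -2], [4, -6]]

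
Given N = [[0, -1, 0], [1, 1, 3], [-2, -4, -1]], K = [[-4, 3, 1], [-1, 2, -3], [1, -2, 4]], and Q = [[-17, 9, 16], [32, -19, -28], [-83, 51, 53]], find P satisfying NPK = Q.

P = N⁻¹QK⁻¹ (apply N⁻¹ on the left and K⁻¹ on the right).
det N = 5; the adjugate gives N⁻¹ = [[11/5, -1/5, -3/5], [-1, 0, 0], [-2/5, 2/5, 1/5]].
K has determinant -5; K⁻¹ = [[-2/5, 14/5, 11/5], [-1/5, 17/5, 13/5], [0, 1, 1]].
N⁻¹Q = [[6, -7, 9], [17, -9, -16], [3, -1, -7]].
P = (N⁻¹Q)K⁻¹ = [[-1, 2, 4], [-5, 1, -2], [-1, -2, -3]].

P = [[-1, 2, 4], [-5, 1, -2], [-1, -2, -3]]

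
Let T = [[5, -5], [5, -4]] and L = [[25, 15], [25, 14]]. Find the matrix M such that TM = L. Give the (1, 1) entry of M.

5

Since T multiplies M on the left, M = T⁻¹L.
det T = 5; the adjugate gives T⁻¹ = [[-4/5, 1], [-1, 1]].
M = T⁻¹L = [[-4/5, 1], [-1, 1]] · [[25, 15], [25, 14]] = [[5, 2], [0, -1]].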